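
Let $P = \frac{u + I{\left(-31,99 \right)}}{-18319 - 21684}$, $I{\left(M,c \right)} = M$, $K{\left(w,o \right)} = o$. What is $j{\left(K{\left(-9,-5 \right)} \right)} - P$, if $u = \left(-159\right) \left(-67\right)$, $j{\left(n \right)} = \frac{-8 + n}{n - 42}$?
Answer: $\frac{1019273}{1880141} \approx 0.54213$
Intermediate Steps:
$j{\left(n \right)} = \frac{-8 + n}{-42 + n}$
$u = 10653$
$P = - \frac{10622}{40003}$ ($P = \frac{10653 - 31}{-18319 - 21684} = \frac{10622}{-40003} = 10622 \left(- \frac{1}{40003}\right) = - \frac{10622}{40003} \approx -0.26553$)
$j{\left(K{\left(-9,-5 \right)} \right)} - P = \frac{-8 - 5}{-42 - 5} - - \frac{10622}{40003} = \frac{1}{-47} \left(-13\right) + \frac{10622}{40003} = \left(- \frac{1}{47}\right) \left(-13\right) + \frac{10622}{40003} = \frac{13}{47} + \frac{10622}{40003} = \frac{1019273}{1880141}$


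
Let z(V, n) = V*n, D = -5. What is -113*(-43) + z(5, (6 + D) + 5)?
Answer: 4889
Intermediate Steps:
-113*(-43) + z(5, (6 + D) + 5) = -113*(-43) + 5*((6 - 5) + 5) = 4859 + 5*(1 + 5) = 4859 + 5*6 = 4859 + 30 = 4889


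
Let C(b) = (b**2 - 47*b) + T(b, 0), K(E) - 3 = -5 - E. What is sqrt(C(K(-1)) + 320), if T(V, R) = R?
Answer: 4*sqrt(23) ≈ 19.183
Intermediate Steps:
K(E) = -2 - E (K(E) = 3 + (-5 - E) = -2 - E)
C(b) = b**2 - 47*b (C(b) = (b**2 - 47*b) + 0 = b**2 - 47*b)
sqrt(C(K(-1)) + 320) = sqrt((-2 - 1*(-1))*(-47 + (-2 - 1*(-1))) + 320) = sqrt((-2 + 1)*(-47 + (-2 + 1)) + 320) = sqrt(-(-47 - 1) + 320) = sqrt(-1*(-48) + 320) = sqrt(48 + 320) = sqrt(368) = 4*sqrt(23)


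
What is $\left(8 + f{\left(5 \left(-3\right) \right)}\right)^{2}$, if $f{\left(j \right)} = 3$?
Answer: $121$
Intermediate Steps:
$\left(8 + f{\left(5 \left(-3\right) \right)}\right)^{2} = \left(8 + 3\right)^{2} = 11^{2} = 121$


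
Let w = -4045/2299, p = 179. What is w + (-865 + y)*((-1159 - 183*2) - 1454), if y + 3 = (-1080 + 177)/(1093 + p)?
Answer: 2522608237013/974776 ≈ 2.5879e+6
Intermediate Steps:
w = -4045/2299 (w = -4045*1/2299 = -4045/2299 ≈ -1.7595)
y = -1573/424 (y = -3 + (-1080 + 177)/(1093 + 179) = -3 - 903/1272 = -3 - 903*1/1272 = -3 - 301/424 = -1573/424 ≈ -3.7099)
w + (-865 + y)*((-1159 - 183*2) - 1454) = -4045/2299 + (-865 - 1573/424)*((-1159 - 183*2) - 1454) = -4045/2299 - 368333*((-1159 - 366) - 1454)/424 = -4045/2299 - 368333*(-1525 - 1454)/424 = -4045/2299 - 368333/424*(-2979) = -4045/2299 + 1097264007/424 = 2522608237013/974776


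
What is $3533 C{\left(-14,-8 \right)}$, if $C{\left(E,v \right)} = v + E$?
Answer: $-77726$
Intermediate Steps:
$C{\left(E,v \right)} = E + v$
$3533 C{\left(-14,-8 \right)} = 3533 \left(-14 - 8\right) = 3533 \left(-22\right) = -77726$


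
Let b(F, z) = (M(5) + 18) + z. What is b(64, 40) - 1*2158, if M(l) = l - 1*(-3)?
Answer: -2092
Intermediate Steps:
M(l) = 3 + l (M(l) = l + 3 = 3 + l)
b(F, z) = 26 + z (b(F, z) = ((3 + 5) + 18) + z = (8 + 18) + z = 26 + z)
b(64, 40) - 1*2158 = (26 + 40) - 1*2158 = 66 - 2158 = -2092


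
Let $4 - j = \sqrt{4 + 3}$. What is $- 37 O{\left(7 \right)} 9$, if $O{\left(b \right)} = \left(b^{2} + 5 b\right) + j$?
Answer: $-29304 + 333 \sqrt{7} \approx -28423.0$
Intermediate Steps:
$j = 4 - \sqrt{7}$ ($j = 4 - \sqrt{4 + 3} = 4 - \sqrt{7} \approx 1.3542$)
$O{\left(b \right)} = 4 + b^{2} - \sqrt{7} + 5 b$ ($O{\left(b \right)} = \left(b^{2} + 5 b\right) + \left(4 - \sqrt{7}\right) = 4 + b^{2} - \sqrt{7} + 5 b$)
$- 37 O{\left(7 \right)} 9 = - 37 \left(4 + 7^{2} - \sqrt{7} + 5 \cdot 7\right) 9 = - 37 \left(4 + 49 - \sqrt{7} + 35\right) 9 = - 37 \left(88 - \sqrt{7}\right) 9 = \left(-3256 + 37 \sqrt{7}\right) 9 = -29304 + 333 \sqrt{7}$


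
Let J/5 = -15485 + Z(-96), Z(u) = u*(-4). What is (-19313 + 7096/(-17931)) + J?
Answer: -1700188654/17931 ≈ -94818.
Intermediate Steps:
Z(u) = -4*u
J = -75505 (J = 5*(-15485 - 4*(-96)) = 5*(-15485 + 384) = 5*(-15101) = -75505)
(-19313 + 7096/(-17931)) + J = (-19313 + 7096/(-17931)) - 75505 = (-19313 + 7096*(-1/17931)) - 75505 = (-19313 - 7096/17931) - 75505 = -346308499/17931 - 75505 = -1700188654/17931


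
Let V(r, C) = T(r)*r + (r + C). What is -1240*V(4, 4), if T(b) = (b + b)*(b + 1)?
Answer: -208320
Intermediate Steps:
T(b) = 2*b*(1 + b) (T(b) = (2*b)*(1 + b) = 2*b*(1 + b))
V(r, C) = C + r + 2*r²*(1 + r) (V(r, C) = (2*r*(1 + r))*r + (r + C) = 2*r²*(1 + r) + (C + r) = C + r + 2*r²*(1 + r))
-1240*V(4, 4) = -1240*(4 + 4 + 2*4²*(1 + 4)) = -1240*(4 + 4 + 2*16*5) = -1240*(4 + 4 + 160) = -1240*168 = -208320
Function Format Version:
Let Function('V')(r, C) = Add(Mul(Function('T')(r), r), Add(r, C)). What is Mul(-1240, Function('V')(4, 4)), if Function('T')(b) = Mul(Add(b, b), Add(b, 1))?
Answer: -208320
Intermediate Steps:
Function('T')(b) = Mul(2, b, Add(1, b)) (Function('T')(b) = Mul(Mul(2, b), Add(1, b)) = Mul(2, b, Add(1, b)))
Function('V')(r, C) = Add(C, r, Mul(2, Pow(r, 2), Add(1, r))) (Function('V')(r, C) = Add(Mul(Mul(2, r, Add(1, r)), r), Add(r, C)) = Add(Mul(2, Pow(r, 2), Add(1, r)), Add(C, r)) = Add(C, r, Mul(2, Pow(r, 2), Add(1, r))))
Mul(-1240, Function('V')(4, 4)) = Mul(-1240, Add(4, 4, Mul(2, Pow(4, 2), Add(1, 4)))) = Mul(-1240, Add(4, 4, Mul(2, 16, 5))) = Mul(-1240, Add(4, 4, 160)) = Mul(-1240, 168) = -208320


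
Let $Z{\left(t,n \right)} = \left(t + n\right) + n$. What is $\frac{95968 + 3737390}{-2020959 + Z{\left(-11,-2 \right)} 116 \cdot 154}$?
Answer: $- \frac{1277786}{762973} \approx -1.6747$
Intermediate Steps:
$Z{\left(t,n \right)} = t + 2 n$ ($Z{\left(t,n \right)} = \left(n + t\right) + n = t + 2 n$)
$\frac{95968 + 3737390}{-2020959 + Z{\left(-11,-2 \right)} 116 \cdot 154} = \frac{95968 + 3737390}{-2020959 + \left(-11 + 2 \left(-2\right)\right) 116 \cdot 154} = \frac{3833358}{-2020959 + \left(-11 - 4\right) 116 \cdot 154} = \frac{3833358}{-2020959 + \left(-15\right) 116 \cdot 154} = \frac{3833358}{-2020959 - 267960} = \frac{3833358}{-2288919} = 3833358 \left(- \frac{1}{2288919}\right) = - \frac{1277786}{762973}$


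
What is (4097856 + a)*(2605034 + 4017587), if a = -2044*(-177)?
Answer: 29534532006924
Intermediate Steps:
a = 361788
(4097856 + a)*(2605034 + 4017587) = (4097856 + 361788)*(2605034 + 4017587) = 4459644*6622621 = 29534532006924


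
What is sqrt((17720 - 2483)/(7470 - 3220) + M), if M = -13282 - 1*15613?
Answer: I*sqrt(20874047210)/850 ≈ 169.97*I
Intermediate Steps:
M = -28895 (M = -13282 - 15613 = -28895)
sqrt((17720 - 2483)/(7470 - 3220) + M) = sqrt((17720 - 2483)/(7470 - 3220) - 28895) = sqrt(15237/4250 - 28895) = sqrt(-122788513/4250) = I*sqrt(20874047210)/850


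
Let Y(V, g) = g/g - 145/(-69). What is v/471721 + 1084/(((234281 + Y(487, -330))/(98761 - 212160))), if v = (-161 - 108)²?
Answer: -3999869458031801/7625654412763 ≈ -524.53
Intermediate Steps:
Y(V, g) = 214/69 (Y(V, g) = 1 - 145*(-1/69) = 1 + 145/69 = 214/69)
v = 72361 (v = (-269)² = 72361)
v/471721 + 1084/(((234281 + Y(487, -330))/(98761 - 212160))) = 72361/471721 + 1084/(((234281 + 214/69)/(98761 - 212160))) = 72361*(1/471721) + 1084/(((16165603/69)/(-113399))) = 72361/471721 + 1084/(((16165603/69)*(-1/113399))) = 72361/471721 + 1084/(-16165603/7824531) = 72361/471721 + 1084*(-7824531/16165603) = 72361/471721 - 8481791604/16165603 = -3999869458031801/7625654412763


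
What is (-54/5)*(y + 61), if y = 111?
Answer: -9288/5 ≈ -1857.6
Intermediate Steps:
(-54/5)*(y + 61) = (-54/5)*(111 + 61) = -54*⅕*172 = -54/5*172 = -9288/5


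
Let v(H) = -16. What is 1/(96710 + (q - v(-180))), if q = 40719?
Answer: 1/137445 ≈ 7.2756e-6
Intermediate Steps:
1/(96710 + (q - v(-180))) = 1/(96710 + (40719 - 1*(-16))) = 1/(96710 + (40719 + 16)) = 1/(96710 + 40735) = 1/137445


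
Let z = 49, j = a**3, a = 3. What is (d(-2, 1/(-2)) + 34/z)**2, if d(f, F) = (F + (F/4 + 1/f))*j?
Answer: 135373225/153664 ≈ 880.97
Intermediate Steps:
j = 27 (j = 3**3 = 27)
d(f, F) = 27/f + 135*F/4 (d(f, F) = (F + (F/4 + 1/f))*27 = (F + (1/f + F/4))*27 = (1/f + 5*F/4)*27 = 27/f + 135*F/4)
(d(-2, 1/(-2)) + 34/z)**2 = ((27/(-2) + 135*(1/(-2))/4) + 34/49)**2 = ((27*(-1/2) + 135*(1*(-1/2))/4) + 34*(1/49))**2 = ((-27/2 + (135/4)*(-1/2)) + 34/49)**2 = ((-27/2 - 135/8) + 34/49)**2 = (-243/8 + 34/49)**2 = (-11635/392)**2 = 135373225/153664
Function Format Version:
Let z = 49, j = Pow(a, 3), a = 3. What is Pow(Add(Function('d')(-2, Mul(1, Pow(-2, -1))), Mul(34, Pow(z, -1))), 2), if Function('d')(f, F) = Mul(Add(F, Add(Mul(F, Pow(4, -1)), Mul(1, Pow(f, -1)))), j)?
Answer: Rational(135373225, 153664) ≈ 880.97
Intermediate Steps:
j = 27 (j = Pow(3, 3) = 27)
Function('d')(f, F) = Add(Mul(27, Pow(f, -1)), Mul(Rational(135, 4), F)) (Function('d')(f, F) = Mul(Add(F, Add(Mul(F, Pow(4, -1)), Mul(1, Pow(f, -1)))), 27) = Mul(Add(F, Add(Mul(F, Rational(1, 4)), Pow(f, -1))), 27) = Mul(Add(F, Add(Mul(Rational(1, 4), F), Pow(f, -1))), 27) = Mul(Add(F, Add(Pow(f, -1), Mul(Rational(1, 4), F))), 27) = Mul(Add(Pow(f, -1), Mul(Rational(5, 4), F)), 27) = Add(Mul(27, Pow(f, -1)), Mul(Rational(135, 4), F)))
Pow(Add(Function('d')(-2, Mul(1, Pow(-2, -1))), Mul(34, Pow(z, -1))), 2) = Pow(Add(Add(Mul(27, Pow(-2, -1)), Mul(Rational(135, 4), Mul(1, Pow(-2, -1)))), Mul(34, Pow(49, -1))), 2) = Pow(Add(Add(Mul(27, Rational(-1, 2)), Mul(Rational(135, 4), Mul(1, Rational(-1, 2)))), Mul(34, Rational(1, 49))), 2) = Pow(Add(Add(Rational(-27, 2), Mul(Rational(135, 4), Rational(-1, 2))), Rational(34, 49)), 2) = Pow(Add(Add(Rational(-27, 2), Rational(-135, 8)), Rational(34, 49)), 2) = Pow(Add(Rational(-243, 8), Rational(34, 49)), 2) = Pow(Rational(-11635, 392), 2) = Rational(135373225, 153664)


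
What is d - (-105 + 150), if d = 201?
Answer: 156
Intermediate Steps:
d - (-105 + 150) = 201 - (-105 + 150) = 201 - 1*45 = 201 - 45 = 156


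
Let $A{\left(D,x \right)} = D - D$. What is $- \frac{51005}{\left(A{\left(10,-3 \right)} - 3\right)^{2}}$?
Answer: $- \frac{51005}{9} \approx -5667.2$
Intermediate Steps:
$A{\left(D,x \right)} = 0$
$- \frac{51005}{\left(A{\left(10,-3 \right)} - 3\right)^{2}} = - \frac{51005}{\left(0 - 3\right)^{2}} = - \frac{51005}{\left(-3\right)^{2}} = - \frac{51005}{9}$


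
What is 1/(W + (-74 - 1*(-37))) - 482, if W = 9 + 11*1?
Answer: -8195/17 ≈ -482.06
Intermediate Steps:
W = 20 (W = 9 + 11 = 20)
1/(W + (-74 - 1*(-37))) - 482 = 1/(20 + (-74 - 1*(-37))) - 482 = 1/(20 + (-74 + 37)) - 482 = 1/(20 - 37) - 482 = 1/(-17) - 482 = -1/17 - 482 = -8195/17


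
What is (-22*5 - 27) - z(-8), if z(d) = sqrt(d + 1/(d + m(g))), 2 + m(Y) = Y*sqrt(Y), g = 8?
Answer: -137 - sqrt(162 - 256*sqrt(2))/(2*sqrt(-5 + 8*sqrt(2))) ≈ -137.0 - 2.8144*I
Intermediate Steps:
m(Y) = -2 + Y**(3/2) (m(Y) = -2 + Y*sqrt(Y) = -2 + Y**(3/2))
z(d) = sqrt(d + 1/(-2 + d + 16*sqrt(2))) (z(d) = sqrt(d + 1/(d + (-2 + 8**(3/2)))) = sqrt(d + 1/(d + (-2 + 16*sqrt(2)))) = sqrt(d + 1/(-2 + d + 16*sqrt(2))))
(-22*5 - 27) - z(-8) = (-22*5 - 27) - sqrt((1 - 1*(-8)*(2 - 1*(-8) - 16*sqrt(2)))/(-2 - 8 + 16*sqrt(2))) = (-110 - 27) - sqrt((1 - 1*(-8)*(2 + 8 - 16*sqrt(2)))/(-10 + 16*sqrt(2))) = -137 - sqrt((1 - 1*(-8)*(10 - 16*sqrt(2)))/(-10 + 16*sqrt(2))) = -137 - sqrt((1 + (80 - 128*sqrt(2)))/(-10 + 16*sqrt(2))) = -137 - sqrt((81 - 128*sqrt(2))/(-10 + 16*sqrt(2))) = -137 - sqrt(81 - 128*sqrt(2))/sqrt(-10 + 16*sqrt(2))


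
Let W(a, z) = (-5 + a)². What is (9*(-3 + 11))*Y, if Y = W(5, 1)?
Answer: 0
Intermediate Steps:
Y = 0 (Y = (-5 + 5)² = 0² = 0)
(9*(-3 + 11))*Y = (9*(-3 + 11))*0 = (9*8)*0 = 72*0 = 0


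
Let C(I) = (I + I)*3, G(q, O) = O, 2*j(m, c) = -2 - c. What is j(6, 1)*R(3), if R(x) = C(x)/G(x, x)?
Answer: -9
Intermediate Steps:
j(m, c) = -1 - c/2 (j(m, c) = (-2 - c)/2 = -1 - c/2)
C(I) = 6*I (C(I) = (2*I)*3 = 6*I)
R(x) = 6 (R(x) = (6*x)/x = 6)
j(6, 1)*R(3) = (-1 - ½*1)*6 = (-1 - ½)*6 = -3/2*6 = -9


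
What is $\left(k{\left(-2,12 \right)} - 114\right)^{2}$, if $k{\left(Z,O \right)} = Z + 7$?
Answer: $11881$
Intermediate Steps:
$k{\left(Z,O \right)} = 7 + Z$
$\left(k{\left(-2,12 \right)} - 114\right)^{2} = \left(\left(7 - 2\right) - 114\right)^{2} = \left(5 - 114\right)^{2} = \left(-109\right)^{2} = 11881$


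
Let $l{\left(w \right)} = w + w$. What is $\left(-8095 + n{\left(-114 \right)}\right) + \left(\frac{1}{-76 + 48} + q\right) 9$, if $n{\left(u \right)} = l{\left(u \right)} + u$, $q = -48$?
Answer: $- \frac{248341}{28} \approx -8869.3$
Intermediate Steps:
$l{\left(w \right)} = 2 w$
$n{\left(u \right)} = 3 u$ ($n{\left(u \right)} = 2 u + u = 3 u$)
$\left(-8095 + n{\left(-114 \right)}\right) + \left(\frac{1}{-76 + 48} + q\right) 9 = \left(-8095 + 3 \left(-114\right)\right) + \left(\frac{1}{-76 + 48} - 48\right) 9 = \left(-8095 - 342\right) + \left(\frac{1}{-28} - 48\right) 9 = -8437 + \left(- \frac{1}{28} - 48\right) 9 = -8437 - \frac{12105}{28} = - \frac{248341}{28}$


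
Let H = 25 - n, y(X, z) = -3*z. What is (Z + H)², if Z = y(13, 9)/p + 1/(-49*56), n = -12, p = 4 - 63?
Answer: 36774291200761/26210314816 ≈ 1403.0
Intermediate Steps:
p = -59
H = 37 (H = 25 - 1*(-12) = 25 + 12 = 37)
Z = 74029/161896 (Z = -3*9/(-59) + 1/(-49*56) = -27*(-1/59) - 1/49*1/56 = 27/59 - 1/2744 = 74029/161896 ≈ 0.45726)
(Z + H)² = (74029/161896 + 37)² = (6064181/161896)² = 36774291200761/26210314816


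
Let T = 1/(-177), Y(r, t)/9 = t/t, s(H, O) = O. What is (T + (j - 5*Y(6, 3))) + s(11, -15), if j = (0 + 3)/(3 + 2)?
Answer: -52574/885 ≈ -59.406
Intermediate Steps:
Y(r, t) = 9 (Y(r, t) = 9*(t/t) = 9*1 = 9)
j = ⅗ (j = 3/5 = 3*(⅕) = ⅗ ≈ 0.60000)
T = -1/177 ≈ -0.0056497
(T + (j - 5*Y(6, 3))) + s(11, -15) = (-1/177 + (⅗ - 5*9)) - 15 = (-1/177 + (⅗ - 45)) - 15 = (-1/177 - 222/5) - 15 = -39299/885 - 15 = -52574/885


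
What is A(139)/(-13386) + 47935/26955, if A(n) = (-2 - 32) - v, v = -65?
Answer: 42721487/24054642 ≈ 1.7760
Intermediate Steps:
A(n) = 31 (A(n) = (-2 - 32) - 1*(-65) = -34 + 65 = 31)
A(139)/(-13386) + 47935/26955 = 31/(-13386) + 47935/26955 = 31*(-1/13386) + 47935*(1/26955) = -31/13386 + 9587/5391 = 42721487/24054642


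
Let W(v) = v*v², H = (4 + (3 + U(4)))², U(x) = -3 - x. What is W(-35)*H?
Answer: 0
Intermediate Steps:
H = 0 (H = (4 + (3 + (-3 - 1*4)))² = (4 + (3 + (-3 - 4)))² = (4 + (3 - 7))² = (4 - 4)² = 0² = 0)
W(v) = v³
W(-35)*H = (-35)³*0 = -42875*0 = 0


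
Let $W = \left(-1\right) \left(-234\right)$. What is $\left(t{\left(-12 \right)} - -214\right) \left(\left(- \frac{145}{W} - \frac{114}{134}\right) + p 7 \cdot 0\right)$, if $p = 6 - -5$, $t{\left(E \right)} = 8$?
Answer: $- \frac{852961}{2613} \approx -326.43$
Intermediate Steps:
$W = 234$
$p = 11$ ($p = 6 + 5 = 11$)
$\left(t{\left(-12 \right)} - -214\right) \left(\left(- \frac{145}{W} - \frac{114}{134}\right) + p 7 \cdot 0\right) = \left(8 - -214\right) \left(\left(- \frac{145}{234} - \frac{114}{134}\right) + 11 \cdot 7 \cdot 0\right) = \left(8 + 214\right) \left(\left(\left(-145\right) \frac{1}{234} - \frac{57}{67}\right) + 77 \cdot 0\right) = 222 \left(\left(- \frac{145}{234} - \frac{57}{67}\right) + 0\right) = 222 \left(- \frac{23053}{15678} + 0\right) = 222 \left(- \frac{23053}{15678}\right) = - \frac{852961}{2613}$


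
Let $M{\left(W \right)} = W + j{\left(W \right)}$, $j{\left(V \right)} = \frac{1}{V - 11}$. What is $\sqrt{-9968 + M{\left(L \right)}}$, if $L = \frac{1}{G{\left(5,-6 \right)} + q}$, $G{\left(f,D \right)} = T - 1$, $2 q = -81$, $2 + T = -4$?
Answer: $\frac{i \sqrt{98617383042135}}{99465} \approx 99.84 i$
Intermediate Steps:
$T = -6$ ($T = -2 - 4 = -6$)
$q = - \frac{81}{2}$ ($q = \frac{1}{2} \left(-81\right) = - \frac{81}{2} \approx -40.5$)
$G{\left(f,D \right)} = -7$ ($G{\left(f,D \right)} = -6 - 1 = -7$)
$L = - \frac{2}{95}$ ($L = \frac{1}{-7 - \frac{81}{2}} = \frac{1}{- \frac{95}{2}} = - \frac{2}{95} \approx -0.021053$)
$j{\left(V \right)} = \frac{1}{-11 + V}$
$M{\left(W \right)} = W + \frac{1}{-11 + W}$
$\sqrt{-9968 + M{\left(L \right)}} = \sqrt{-9968 + \frac{1 - \frac{2 \left(-11 - \frac{2}{95}\right)}{95}}{-11 - \frac{2}{95}}} = \sqrt{-9968 + \frac{1 - - \frac{2094}{9025}}{- \frac{1047}{95}}} = \sqrt{-9968 - \frac{95 \left(1 + \frac{2094}{9025}\right)}{1047}} = \sqrt{-9968 - \frac{11119}{99465}} = \sqrt{- \frac{991478239}{99465}} = \frac{i \sqrt{98617383042135}}{99465}$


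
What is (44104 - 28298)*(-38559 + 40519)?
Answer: 30979760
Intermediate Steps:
(44104 - 28298)*(-38559 + 40519) = 15806*1960 = 30979760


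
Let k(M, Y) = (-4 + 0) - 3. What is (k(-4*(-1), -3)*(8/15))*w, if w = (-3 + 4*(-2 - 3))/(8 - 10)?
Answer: -644/15 ≈ -42.933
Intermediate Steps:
k(M, Y) = -7 (k(M, Y) = -4 - 3 = -7)
w = 23/2 (w = (-3 + 4*(-5))/(-2) = (-3 - 20)*(-½) = -23*(-½) = 23/2 ≈ 11.500)
(k(-4*(-1), -3)*(8/15))*w = -56/15*(23/2) = -7*8/15*(23/2) = -56/15*23/2 = -644/15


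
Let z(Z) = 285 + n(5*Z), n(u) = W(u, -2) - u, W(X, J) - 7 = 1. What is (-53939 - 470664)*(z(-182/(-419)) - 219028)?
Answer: 48080323977625/419 ≈ 1.1475e+11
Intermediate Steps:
W(X, J) = 8 (W(X, J) = 7 + 1 = 8)
n(u) = 8 - u
z(Z) = 293 - 5*Z (z(Z) = 285 + (8 - 5*Z) = 293 - 5*Z)
(-53939 - 470664)*(z(-182/(-419)) - 219028) = (-53939 - 470664)*((293 - (-910)/(-419)) - 219028) = -524603*((293 - (-910)*(-1)/419) - 219028) = -524603*((293 - 5*182/419) - 219028) = -524603*((293 - 910/419) - 219028) = -524603*(121857/419 - 219028) = -524603*(-91650875/419) = 48080323977625/419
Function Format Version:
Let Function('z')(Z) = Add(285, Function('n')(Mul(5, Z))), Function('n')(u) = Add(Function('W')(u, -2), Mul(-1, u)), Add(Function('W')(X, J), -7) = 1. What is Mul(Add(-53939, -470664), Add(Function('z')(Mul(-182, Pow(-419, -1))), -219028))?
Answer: Rational(48080323977625, 419) ≈ 1.1475e+11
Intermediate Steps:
Function('W')(X, J) = 8 (Function('W')(X, J) = Add(7, 1) = 8)
Function('n')(u) = Add(8, Mul(-1, u))
Function('z')(Z) = Add(293, Mul(-5, Z)) (Function('z')(Z) = Add(285, Add(8, Mul(-1, Mul(5, Z)))) = Add(285, Add(8, Mul(-5, Z))) = Add(293, Mul(-5, Z)))
Mul(Add(-53939, -470664), Add(Function('z')(Mul(-182, Pow(-419, -1))), -219028)) = Mul(Add(-53939, -470664), Add(Add(293, Mul(-5, Mul(-182, Pow(-419, -1)))), -219028)) = Mul(-524603, Add(Add(293, Mul(-5, Mul(-182, Rational(-1, 419)))), -219028)) = Mul(-524603, Add(Add(293, Mul(-5, Rational(182, 419))), -219028)) = Mul(-524603, Add(Add(293, Rational(-910, 419)), -219028)) = Mul(-524603, Add(Rational(121857, 419), -219028)) = Mul(-524603, Rational(-91650875, 419)) = Rational(48080323977625, 419)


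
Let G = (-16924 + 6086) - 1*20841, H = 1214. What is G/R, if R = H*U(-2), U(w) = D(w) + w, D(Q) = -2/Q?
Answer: 31679/1214 ≈ 26.095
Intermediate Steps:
U(w) = w - 2/w (U(w) = -2/w + w = w - 2/w)
R = -1214 (R = 1214*(-2 - 2/(-2)) = 1214*(-2 - 2*(-1/2)) = 1214*(-2 + 1) = 1214*(-1) = -1214)
G = -31679 (G = -10838 - 20841 = -31679)
G/R = -31679/(-1214) = -31679*(-1/1214) = 31679/1214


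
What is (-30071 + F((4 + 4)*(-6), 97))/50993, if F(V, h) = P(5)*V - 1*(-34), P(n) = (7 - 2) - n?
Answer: -30037/50993 ≈ -0.58904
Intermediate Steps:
P(n) = 5 - n
F(V, h) = 34 (F(V, h) = (5 - 1*5)*V - 1*(-34) = (5 - 5)*V + 34 = 0*V + 34 = 0 + 34 = 34)
(-30071 + F((4 + 4)*(-6), 97))/50993 = (-30071 + 34)/50993 = -30037*1/50993 = -30037/50993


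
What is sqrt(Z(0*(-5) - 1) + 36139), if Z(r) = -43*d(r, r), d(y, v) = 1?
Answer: 16*sqrt(141) ≈ 189.99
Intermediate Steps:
Z(r) = -43 (Z(r) = -43*1 = -43)
sqrt(Z(0*(-5) - 1) + 36139) = sqrt(-43 + 36139) = sqrt(36096) = 16*sqrt(141)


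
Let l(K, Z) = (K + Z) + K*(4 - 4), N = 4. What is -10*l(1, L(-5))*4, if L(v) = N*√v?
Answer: -40 - 160*I*√5 ≈ -40.0 - 357.77*I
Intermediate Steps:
L(v) = 4*√v
l(K, Z) = K + Z (l(K, Z) = (K + Z) + K*0 = (K + Z) + 0 = K + Z)
-10*l(1, L(-5))*4 = -10*(1 + 4*√(-5))*4 = -10*(1 + 4*(I*√5))*4 = -10*(1 + 4*I*√5)*4 = (-10 - 40*I*√5)*4 = -40 - 160*I*√5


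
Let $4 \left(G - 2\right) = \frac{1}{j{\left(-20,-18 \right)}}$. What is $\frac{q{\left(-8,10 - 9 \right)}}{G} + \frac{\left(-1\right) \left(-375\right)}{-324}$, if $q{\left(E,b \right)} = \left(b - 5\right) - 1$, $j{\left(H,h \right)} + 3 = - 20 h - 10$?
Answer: $- \frac{1096645}{299916} \approx -3.6565$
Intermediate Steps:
$j{\left(H,h \right)} = -13 - 20 h$ ($j{\left(H,h \right)} = -3 - \left(10 + 20 h\right) = -13 - 20 h$)
$q{\left(E,b \right)} = -6 + b$ ($q{\left(E,b \right)} = \left(-5 + b\right) - 1 = -6 + b$)
$G = \frac{2777}{1388}$ ($G = 2 + \frac{1}{4 \left(-13 - -360\right)} = 2 + \frac{1}{4 \left(-13 + 360\right)} = 2 + \frac{1}{4 \cdot 347} = 2 + \frac{1}{4} \cdot \frac{1}{347} = 2 + \frac{1}{1388} = \frac{2777}{1388} \approx 2.0007$)
$\frac{q{\left(-8,10 - 9 \right)}}{G} + \frac{\left(-1\right) \left(-375\right)}{-324} = \frac{-6 + \left(10 - 9\right)}{\frac{2777}{1388}} + \frac{\left(-1\right) \left(-375\right)}{-324} = \left(-6 + 1\right) \frac{1388}{2777} + 375 \left(- \frac{1}{324}\right) = \left(-5\right) \frac{1388}{2777} - \frac{125}{108} = - \frac{6940}{2777} - \frac{125}{108} = - \frac{1096645}{299916}$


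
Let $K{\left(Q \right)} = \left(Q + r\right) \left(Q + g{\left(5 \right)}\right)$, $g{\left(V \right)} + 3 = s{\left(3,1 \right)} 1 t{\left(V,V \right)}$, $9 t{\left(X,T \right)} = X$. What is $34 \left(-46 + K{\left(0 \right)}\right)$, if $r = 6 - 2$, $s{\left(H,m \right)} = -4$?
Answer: $- \frac{20468}{9} \approx -2274.2$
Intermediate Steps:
$t{\left(X,T \right)} = \frac{X}{9}$
$g{\left(V \right)} = -3 - \frac{4 V}{9}$ ($g{\left(V \right)} = -3 + \left(-4\right) 1 \frac{V}{9} = -3 - 4 \frac{V}{9} = -3 - \frac{4 V}{9}$)
$r = 4$
$K{\left(Q \right)} = \left(4 + Q\right) \left(- \frac{47}{9} + Q\right)$ ($K{\left(Q \right)} = \left(Q + 4\right) \left(Q - \frac{47}{9}\right) = \left(4 + Q\right) \left(Q - \frac{47}{9}\right) = \left(4 + Q\right) \left(- \frac{47}{9} + Q\right)$)
$34 \left(-46 + K{\left(0 \right)}\right) = 34 \left(-46 - \left(\frac{188}{9} - 0^{2}\right)\right) = 34 \left(-46 + \left(- \frac{188}{9} + 0 + 0\right)\right) = 34 \left(-46 - \frac{188}{9}\right) = 34 \left(- \frac{602}{9}\right) = - \frac{20468}{9}$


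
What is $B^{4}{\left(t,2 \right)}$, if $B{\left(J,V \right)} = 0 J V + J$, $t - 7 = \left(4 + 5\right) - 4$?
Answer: $20736$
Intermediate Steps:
$t = 12$ ($t = 7 + \left(\left(4 + 5\right) - 4\right) = 7 + \left(9 - 4\right) = 7 + 5 = 12$)
$B{\left(J,V \right)} = J$ ($B{\left(J,V \right)} = 0 V + J = 0 + J = J$)
$B^{4}{\left(t,2 \right)} = 12^{4} = 20736$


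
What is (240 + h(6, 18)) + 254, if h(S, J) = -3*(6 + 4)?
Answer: 464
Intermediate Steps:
h(S, J) = -30 (h(S, J) = -3*10 = -30)
(240 + h(6, 18)) + 254 = (240 - 30) + 254 = 210 + 254 = 464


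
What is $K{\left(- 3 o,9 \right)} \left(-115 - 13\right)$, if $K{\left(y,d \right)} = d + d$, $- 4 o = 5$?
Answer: $-2304$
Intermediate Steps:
$o = - \frac{5}{4}$ ($o = \left(- \frac{1}{4}\right) 5 = - \frac{5}{4} \approx -1.25$)
$K{\left(y,d \right)} = 2 d$
$K{\left(- 3 o,9 \right)} \left(-115 - 13\right) = 2 \cdot 9 \left(-115 - 13\right) = 18 \left(-128\right) = -2304$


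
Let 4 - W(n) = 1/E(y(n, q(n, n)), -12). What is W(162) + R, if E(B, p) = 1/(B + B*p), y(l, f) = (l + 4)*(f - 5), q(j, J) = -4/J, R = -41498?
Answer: -4104196/81 ≈ -50669.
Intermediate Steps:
y(l, f) = (-5 + f)*(4 + l) (y(l, f) = (4 + l)*(-5 + f) = (-5 + f)*(4 + l))
W(n) = -260 - 176/n - 55*n (W(n) = 4 - 1/(1/((-20 - 5*n + 4*(-4/n) + (-4/n)*n)*(1 - 12))) = 4 - 1/(1/(-20 - 5*n - 16/n - 4*(-11))) = 4 - 1/(-1/11/(-24 - 16/n - 5*n)) = 4 - 1/((-1/(11*(-24 - 16/n - 5*n)))) = 4 - (264 + 55*n + 176/n) = 4 + (-264 - 176/n - 55*n) = -260 - 176/n - 55*n)
W(162) + R = (-260 - 176/162 - 55*162) - 41498 = (-260 - 176*1/162 - 8910) - 41498 = (-260 - 88/81 - 8910) - 41498 = -742858/81 - 41498 = -4104196/81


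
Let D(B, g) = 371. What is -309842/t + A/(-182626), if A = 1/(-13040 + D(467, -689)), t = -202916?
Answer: 89609745439183/58685559415413 ≈ 1.5269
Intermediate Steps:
A = -1/12669 (A = 1/(-13040 + 371) = 1/(-12669) = -1/12669 ≈ -7.8933e-5)
-309842/t + A/(-182626) = -309842/(-202916) - 1/12669/(-182626) = -309842*(-1/202916) - 1/12669*(-1/182626) = 154921/101458 + 1/2313688794 = 89609745439183/58685559415413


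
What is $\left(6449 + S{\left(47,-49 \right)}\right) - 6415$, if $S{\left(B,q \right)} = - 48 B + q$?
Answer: $-2271$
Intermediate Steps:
$S{\left(B,q \right)} = q - 48 B$
$\left(6449 + S{\left(47,-49 \right)}\right) - 6415 = \left(6449 - 2305\right) - 6415 = 4144 - 6415 = -2271$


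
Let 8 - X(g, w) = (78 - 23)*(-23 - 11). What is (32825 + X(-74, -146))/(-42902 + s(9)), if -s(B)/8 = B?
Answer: -34703/42974 ≈ -0.80754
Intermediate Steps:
X(g, w) = 1878 (X(g, w) = 8 - (78 - 23)*(-23 - 11) = 8 - 55*(-34) = 8 - 1*(-1870) = 8 + 1870 = 1878)
s(B) = -8*B
(32825 + X(-74, -146))/(-42902 + s(9)) = (32825 + 1878)/(-42902 - 8*9) = 34703/(-42902 - 72) = 34703/(-42974) = 34703*(-1/42974) = -34703/42974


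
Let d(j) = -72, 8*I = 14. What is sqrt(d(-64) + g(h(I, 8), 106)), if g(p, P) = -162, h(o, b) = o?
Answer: 3*I*sqrt(26) ≈ 15.297*I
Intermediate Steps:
I = 7/4 (I = (1/8)*14 = 7/4 ≈ 1.7500)
sqrt(d(-64) + g(h(I, 8), 106)) = sqrt(-72 - 162) = sqrt(-234) = 3*I*sqrt(26)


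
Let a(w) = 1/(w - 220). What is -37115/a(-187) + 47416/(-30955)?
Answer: 467600146359/30955 ≈ 1.5106e+7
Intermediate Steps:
a(w) = 1/(-220 + w)
-37115/a(-187) + 47416/(-30955) = -37115/(1/(-220 - 187)) + 47416/(-30955) = -37115/(1/(-407)) + 47416*(-1/30955) = -37115/(-1/407) - 47416/30955 = -37115*(-407) - 47416/30955 = 15105805 - 47416/30955 = 467600146359/30955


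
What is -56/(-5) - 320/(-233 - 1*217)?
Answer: 536/45 ≈ 11.911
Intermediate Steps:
-56/(-5) - 320/(-233 - 1*217) = -56*(-⅕) - 320/(-233 - 217) = 56/5 - 320/(-450) = 56/5 - 320*(-1/450) = 56/5 + 32/45 = 536/45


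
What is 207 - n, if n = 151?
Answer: 56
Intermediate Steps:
207 - n = 207 - 1*151 = 207 - 151 = 56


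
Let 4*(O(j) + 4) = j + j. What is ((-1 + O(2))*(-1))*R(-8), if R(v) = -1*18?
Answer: -72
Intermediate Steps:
O(j) = -4 + j/2 (O(j) = -4 + (j + j)/4 = -4 + (2*j)/4 = -4 + j/2)
R(v) = -18
((-1 + O(2))*(-1))*R(-8) = ((-1 + (-4 + (1/2)*2))*(-1))*(-18) = ((-1 + (-4 + 1))*(-1))*(-18) = ((-1 - 3)*(-1))*(-18) = -4*(-1)*(-18) = 4*(-18) = -72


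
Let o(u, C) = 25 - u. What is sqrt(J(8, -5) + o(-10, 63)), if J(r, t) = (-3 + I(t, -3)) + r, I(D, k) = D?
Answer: sqrt(35) ≈ 5.9161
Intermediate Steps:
J(r, t) = -3 + r + t (J(r, t) = (-3 + t) + r = -3 + r + t)
sqrt(J(8, -5) + o(-10, 63)) = sqrt((-3 + 8 - 5) + (25 - 1*(-10))) = sqrt(0 + (25 + 10)) = sqrt(0 + 35) = sqrt(35)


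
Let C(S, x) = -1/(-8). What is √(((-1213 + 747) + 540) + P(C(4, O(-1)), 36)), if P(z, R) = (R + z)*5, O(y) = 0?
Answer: √4074/4 ≈ 15.957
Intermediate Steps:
C(S, x) = ⅛ (C(S, x) = -1*(-⅛) = ⅛)
P(z, R) = 5*R + 5*z
√(((-1213 + 747) + 540) + P(C(4, O(-1)), 36)) = √(((-1213 + 747) + 540) + (5*36 + 5*(⅛))) = √((-466 + 540) + (180 + 5/8)) = √(74 + 1445/8) = √(2037/8) = √4074/4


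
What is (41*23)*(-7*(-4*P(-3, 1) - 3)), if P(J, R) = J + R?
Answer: -33005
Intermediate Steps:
(41*23)*(-7*(-4*P(-3, 1) - 3)) = (41*23)*(-7*(-4*(-3 + 1) - 3)) = 943*(-7*(-4*(-2) - 3)) = 943*(-7*(8 - 3)) = 943*(-7*5) = 943*(-35) = -33005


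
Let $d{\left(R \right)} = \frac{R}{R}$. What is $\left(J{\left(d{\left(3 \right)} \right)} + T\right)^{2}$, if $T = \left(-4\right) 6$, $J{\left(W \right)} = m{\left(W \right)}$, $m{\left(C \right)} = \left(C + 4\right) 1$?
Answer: $361$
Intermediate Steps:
$d{\left(R \right)} = 1$
$m{\left(C \right)} = 4 + C$ ($m{\left(C \right)} = \left(4 + C\right) 1 = 4 + C$)
$J{\left(W \right)} = 4 + W$
$T = -24$
$\left(J{\left(d{\left(3 \right)} \right)} + T\right)^{2} = \left(\left(4 + 1\right) - 24\right)^{2} = \left(5 - 24\right)^{2} = \left(-19\right)^{2} = 361$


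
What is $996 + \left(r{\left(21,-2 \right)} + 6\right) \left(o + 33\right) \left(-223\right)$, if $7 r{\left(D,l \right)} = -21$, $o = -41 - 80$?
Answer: $59868$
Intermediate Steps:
$o = -121$ ($o = -41 - 80 = -121$)
$r{\left(D,l \right)} = -3$ ($r{\left(D,l \right)} = \frac{1}{7} \left(-21\right) = -3$)
$996 + \left(r{\left(21,-2 \right)} + 6\right) \left(o + 33\right) \left(-223\right) = 996 + \left(-3 + 6\right) \left(-121 + 33\right) \left(-223\right) = 996 + 3 \left(-88\right) \left(-223\right) = 996 - -58872 = 996 + 58872 = 59868$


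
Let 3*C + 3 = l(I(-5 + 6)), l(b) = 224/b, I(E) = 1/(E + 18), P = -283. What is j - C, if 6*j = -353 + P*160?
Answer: -54139/6 ≈ -9023.2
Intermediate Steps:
j = -15211/2 (j = (-353 - 283*160)/6 = (-353 - 45280)/6 = (⅙)*(-45633) = -15211/2 ≈ -7605.5)
I(E) = 1/(18 + E)
C = 4253/3 (C = -1 + (224/(1/(18 + (-5 + 6))))/3 = -1 + (224/(1/(18 + 1)))/3 = -1 + (224/(1/19))/3 = -1 + (224*19)/3 = -1 + (⅓)*4256 = -1 + 4256/3 = 4253/3 ≈ 1417.7)
j - C = -15211/2 - 1*4253/3 = -15211/2 - 4253/3 = -54139/6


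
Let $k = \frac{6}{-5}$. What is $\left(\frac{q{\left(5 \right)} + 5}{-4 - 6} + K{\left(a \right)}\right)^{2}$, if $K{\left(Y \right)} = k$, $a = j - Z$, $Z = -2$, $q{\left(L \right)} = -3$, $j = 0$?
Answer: $\frac{49}{25} \approx 1.96$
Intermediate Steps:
$k = - \frac{6}{5}$ ($k = 6 \left(- \frac{1}{5}\right) = - \frac{6}{5} \approx -1.2$)
$a = 2$ ($a = 0 - -2 = 0 + 2 = 2$)
$K{\left(Y \right)} = - \frac{6}{5}$
$\left(\frac{q{\left(5 \right)} + 5}{-4 - 6} + K{\left(a \right)}\right)^{2} = \left(\frac{-3 + 5}{-4 - 6} - \frac{6}{5}\right)^{2} = \left(\frac{2}{-10} - \frac{6}{5}\right)^{2} = \left(2 \left(- \frac{1}{10}\right) - \frac{6}{5}\right)^{2} = \left(- \frac{1}{5} - \frac{6}{5}\right)^{2} = \left(- \frac{7}{5}\right)^{2} = \frac{49}{25}$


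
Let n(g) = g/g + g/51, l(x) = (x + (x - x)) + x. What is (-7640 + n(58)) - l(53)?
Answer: -394937/51 ≈ -7743.9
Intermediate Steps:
l(x) = 2*x (l(x) = (x + 0) + x = x + x = 2*x)
n(g) = 1 + g/51 (n(g) = 1 + g*(1/51) = 1 + g/51)
(-7640 + n(58)) - l(53) = (-7640 + (1 + (1/51)*58)) - 2*53 = (-7640 + (1 + 58/51)) - 1*106 = (-7640 + 109/51) - 106 = -389531/51 - 106 = -394937/51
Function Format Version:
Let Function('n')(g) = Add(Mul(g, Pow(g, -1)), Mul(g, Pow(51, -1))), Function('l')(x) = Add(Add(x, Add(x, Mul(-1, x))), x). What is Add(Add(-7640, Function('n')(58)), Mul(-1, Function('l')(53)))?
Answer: Rational(-394937, 51) ≈ -7743.9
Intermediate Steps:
Function('l')(x) = Mul(2, x) (Function('l')(x) = Add(Add(x, 0), x) = Add(x, x) = Mul(2, x))
Function('n')(g) = Add(1, Mul(Rational(1, 51), g)) (Function('n')(g) = Add(1, Mul(g, Rational(1, 51))) = Add(1, Mul(Rational(1, 51), g)))
Add(Add(-7640, Function('n')(58)), Mul(-1, Function('l')(53))) = Add(Add(-7640, Add(1, Mul(Rational(1, 51), 58))), Mul(-1, Mul(2, 53))) = Add(Add(-7640, Add(1, Rational(58, 51))), Mul(-1, 106)) = Add(Add(-7640, Rational(109, 51)), -106) = Add(Rational(-389531, 51), -106) = Rational(-394937, 51)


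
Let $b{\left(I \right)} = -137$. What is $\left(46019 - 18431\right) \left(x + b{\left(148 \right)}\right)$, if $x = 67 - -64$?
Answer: $-165528$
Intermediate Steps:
$x = 131$ ($x = 67 + 64 = 131$)
$\left(46019 - 18431\right) \left(x + b{\left(148 \right)}\right) = \left(46019 - 18431\right) \left(131 - 137\right) = 27588 \left(-6\right) = -165528$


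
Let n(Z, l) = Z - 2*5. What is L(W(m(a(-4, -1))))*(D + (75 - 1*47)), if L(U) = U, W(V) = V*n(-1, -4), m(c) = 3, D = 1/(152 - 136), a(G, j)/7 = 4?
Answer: -14817/16 ≈ -926.06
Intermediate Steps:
a(G, j) = 28 (a(G, j) = 7*4 = 28)
D = 1/16 ≈ 0.062500
n(Z, l) = -10 + Z (n(Z, l) = Z - 10 = -10 + Z)
W(V) = -11*V (W(V) = V*(-10 - 1) = V*(-11) = -11*V)
L(W(m(a(-4, -1))))*(D + (75 - 1*47)) = (-11*3)*(1/16 + (75 - 1*47)) = -33*(1/16 + (75 - 47)) = -33*(1/16 + 28) = -33*449/16 = -14817/16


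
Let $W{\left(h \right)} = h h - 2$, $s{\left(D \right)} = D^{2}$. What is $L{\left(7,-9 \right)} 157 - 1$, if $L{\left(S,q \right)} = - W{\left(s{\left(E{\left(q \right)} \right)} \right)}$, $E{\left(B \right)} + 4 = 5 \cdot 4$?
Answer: $-10288839$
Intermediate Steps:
$E{\left(B \right)} = 16$ ($E{\left(B \right)} = -4 + 5 \cdot 4 = -4 + 20 = 16$)
$W{\left(h \right)} = -2 + h^{2}$ ($W{\left(h \right)} = h^{2} - 2 = -2 + h^{2}$)
$L{\left(S,q \right)} = -65534$ ($L{\left(S,q \right)} = - (-2 + \left(16^{2}\right)^{2}) = - (-2 + 256^{2}) = - (-2 + 65536) = \left(-1\right) 65534 = -65534$)
$L{\left(7,-9 \right)} 157 - 1 = \left(-65534\right) 157 - 1 = -10288838 - 1 = -10288839$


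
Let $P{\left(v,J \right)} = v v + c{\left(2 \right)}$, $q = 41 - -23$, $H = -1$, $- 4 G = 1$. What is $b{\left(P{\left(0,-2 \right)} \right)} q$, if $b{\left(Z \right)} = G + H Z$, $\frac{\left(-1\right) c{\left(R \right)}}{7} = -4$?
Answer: $-1808$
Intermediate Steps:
$G = - \frac{1}{4}$ ($G = \left(- \frac{1}{4}\right) 1 = - \frac{1}{4} \approx -0.25$)
$c{\left(R \right)} = 28$ ($c{\left(R \right)} = \left(-7\right) \left(-4\right) = 28$)
$q = 64$ ($q = 41 + 23 = 64$)
$P{\left(v,J \right)} = 28 + v^{2}$ ($P{\left(v,J \right)} = v v + 28 = v^{2} + 28 = 28 + v^{2}$)
$b{\left(Z \right)} = - \frac{1}{4} - Z$
$b{\left(P{\left(0,-2 \right)} \right)} q = \left(- \frac{1}{4} - \left(28 + 0^{2}\right)\right) 64 = \left(- \frac{1}{4} - \left(28 + 0\right)\right) 64 = \left(- \frac{1}{4} - 28\right) 64 = \left(- \frac{113}{4}\right) 64 = -1808$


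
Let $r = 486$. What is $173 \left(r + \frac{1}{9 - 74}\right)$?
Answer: $\frac{5464897}{65} \approx 84075.0$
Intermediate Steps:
$173 \left(r + \frac{1}{9 - 74}\right) = 173 \left(486 + \frac{1}{9 - 74}\right) = 173 \left(486 + \frac{1}{-65}\right) = 173 \left(486 - \frac{1}{65}\right) = 173 \cdot \frac{31589}{65} = \frac{5464897}{65}$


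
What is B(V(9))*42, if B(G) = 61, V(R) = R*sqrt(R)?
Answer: 2562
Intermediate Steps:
V(R) = R**(3/2)
B(V(9))*42 = 61*42 = 2562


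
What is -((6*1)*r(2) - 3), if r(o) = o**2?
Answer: -21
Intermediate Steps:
-((6*1)*r(2) - 3) = -((6*1)*2**2 - 3) = -(6*4 - 3) = -(24 - 3) = -1*21 = -21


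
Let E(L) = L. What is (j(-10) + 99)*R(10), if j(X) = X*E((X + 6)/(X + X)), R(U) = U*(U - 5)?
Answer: 4850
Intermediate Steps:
R(U) = U*(-5 + U)
j(X) = 3 + X/2 (j(X) = X*((X + 6)/(X + X)) = X*((6 + X)/((2*X))) = X*((6 + X)*(1/(2*X))) = X*((6 + X)/(2*X)) = 3 + X/2)
(j(-10) + 99)*R(10) = ((3 + (½)*(-10)) + 99)*(10*(-5 + 10)) = ((3 - 5) + 99)*(10*5) = (-2 + 99)*50 = 97*50 = 4850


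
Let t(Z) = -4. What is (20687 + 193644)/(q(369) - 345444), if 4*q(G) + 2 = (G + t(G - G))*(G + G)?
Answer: -214331/278102 ≈ -0.77069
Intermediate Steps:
q(G) = -½ + G*(-4 + G)/2 (q(G) = -½ + ((G - 4)*(G + G))/4 = -½ + ((-4 + G)*(2*G))/4 = -½ + (2*G*(-4 + G))/4 = -½ + G*(-4 + G)/2)
(20687 + 193644)/(q(369) - 345444) = (20687 + 193644)/((-½ + (½)*369² - 2*369) - 345444) = 214331/((-½ + (½)*136161 - 738) - 345444) = 214331/((-½ + 136161/2 - 738) - 345444) = 214331/(67342 - 345444) = 214331/(-278102) = 214331*(-1/278102) = -214331/278102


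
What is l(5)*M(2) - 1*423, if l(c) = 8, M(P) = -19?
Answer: -575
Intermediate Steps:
l(5)*M(2) - 1*423 = 8*(-19) - 1*423 = -152 - 423 = -575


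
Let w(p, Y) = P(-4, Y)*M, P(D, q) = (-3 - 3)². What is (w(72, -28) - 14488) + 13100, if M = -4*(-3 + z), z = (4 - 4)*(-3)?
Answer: -956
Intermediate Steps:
z = 0 (z = 0*(-3) = 0)
P(D, q) = 36 (P(D, q) = (-6)² = 36)
M = 12 (M = -4*(-3 + 0) = -4*(-3) = 12)
w(p, Y) = 432 (w(p, Y) = 36*12 = 432)
(w(72, -28) - 14488) + 13100 = (432 - 14488) + 13100 = -14056 + 13100 = -956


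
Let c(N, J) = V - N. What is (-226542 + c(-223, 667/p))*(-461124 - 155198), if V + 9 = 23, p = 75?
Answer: 139476750210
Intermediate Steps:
V = 14 (V = -9 + 23 = 14)
c(N, J) = 14 - N
(-226542 + c(-223, 667/p))*(-461124 - 155198) = (-226542 + (14 - 1*(-223)))*(-461124 - 155198) = (-226542 + (14 + 223))*(-616322) = (-226542 + 237)*(-616322) = -226305*(-616322) = 139476750210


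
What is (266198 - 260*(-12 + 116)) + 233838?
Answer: 472996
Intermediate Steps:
(266198 - 260*(-12 + 116)) + 233838 = (266198 - 260*104) + 233838 = (266198 - 27040) + 233838 = 239158 + 233838 = 472996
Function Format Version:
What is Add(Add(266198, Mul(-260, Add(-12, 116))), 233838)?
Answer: 472996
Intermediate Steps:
Add(Add(266198, Mul(-260, Add(-12, 116))), 233838) = Add(Add(266198, Mul(-260, 104)), 233838) = Add(Add(266198, -27040), 233838) = Add(239158, 233838) = 472996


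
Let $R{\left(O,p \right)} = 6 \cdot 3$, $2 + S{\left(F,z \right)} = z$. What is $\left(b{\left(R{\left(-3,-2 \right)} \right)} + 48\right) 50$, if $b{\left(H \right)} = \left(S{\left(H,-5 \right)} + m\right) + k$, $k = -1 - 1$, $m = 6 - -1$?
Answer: $2300$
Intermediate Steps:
$S{\left(F,z \right)} = -2 + z$
$R{\left(O,p \right)} = 18$
$m = 7$ ($m = 6 + 1 = 7$)
$k = -2$ ($k = -1 - 1 = -2$)
$b{\left(H \right)} = -2$ ($b{\left(H \right)} = \left(\left(-2 - 5\right) + 7\right) - 2 = \left(-7 + 7\right) - 2 = 0 - 2 = -2$)
$\left(b{\left(R{\left(-3,-2 \right)} \right)} + 48\right) 50 = \left(-2 + 48\right) 50 = 46 \cdot 50 = 2300$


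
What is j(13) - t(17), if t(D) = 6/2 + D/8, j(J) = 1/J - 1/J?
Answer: -41/8 ≈ -5.1250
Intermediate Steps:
j(J) = 0 (j(J) = 1/J - 1/J = 0)
t(D) = 3 + D/8 (t(D) = 6*(1/2) + D*(1/8) = 3 + D/8)
j(13) - t(17) = 0 - (3 + (1/8)*17) = 0 - (3 + 17/8) = 0 - 1*41/8 = 0 - 41/8 = -41/8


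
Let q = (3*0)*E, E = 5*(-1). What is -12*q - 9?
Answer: -9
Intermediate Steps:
E = -5
q = 0 (q = (3*0)*(-5) = 0*(-5) = 0)
-12*q - 9 = -12*0 - 9 = 0 - 9 = -9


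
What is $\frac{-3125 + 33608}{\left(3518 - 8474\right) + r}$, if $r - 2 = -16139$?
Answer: $- \frac{10161}{7031} \approx -1.4452$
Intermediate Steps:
$r = -16137$ ($r = 2 - 16139 = -16137$)
$\frac{-3125 + 33608}{\left(3518 - 8474\right) + r} = \frac{-3125 + 33608}{\left(3518 - 8474\right) - 16137} = \frac{30483}{\left(3518 - 8474\right) - 16137} = \frac{30483}{-4956 - 16137} = \frac{30483}{-21093} = 30483 \left(- \frac{1}{21093}\right) = - \frac{10161}{7031}$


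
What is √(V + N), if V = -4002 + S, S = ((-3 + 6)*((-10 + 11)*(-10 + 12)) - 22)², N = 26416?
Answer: √22670 ≈ 150.57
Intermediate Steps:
S = 256 (S = (3*(1*2) - 22)² = (3*2 - 22)² = (6 - 22)² = (-16)² = 256)
V = -3746 (V = -4002 + 256 = -3746)
√(V + N) = √(-3746 + 26416) = √22670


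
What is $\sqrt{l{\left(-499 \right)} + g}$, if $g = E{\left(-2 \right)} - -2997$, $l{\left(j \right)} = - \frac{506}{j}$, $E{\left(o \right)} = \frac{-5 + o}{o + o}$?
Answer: $\frac{3 \sqrt{331975219}}{998} \approx 54.77$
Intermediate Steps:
$E{\left(o \right)} = \frac{-5 + o}{2 o}$
$g = \frac{11995}{4}$ ($g = \frac{-5 - 2}{2 \left(-2\right)} - -2997 = \frac{1}{2} \left(- \frac{1}{2}\right) \left(-7\right) + 2997 = \frac{7}{4} + 2997 = \frac{11995}{4} \approx 2998.8$)
$\sqrt{l{\left(-499 \right)} + g} = \sqrt{- \frac{506}{-499} + \frac{11995}{4}} = \sqrt{\left(-506\right) \left(- \frac{1}{499}\right) + \frac{11995}{4}} = \sqrt{\frac{506}{499} + \frac{11995}{4}} = \sqrt{\frac{5987529}{1996}} = \frac{3 \sqrt{331975219}}{998}$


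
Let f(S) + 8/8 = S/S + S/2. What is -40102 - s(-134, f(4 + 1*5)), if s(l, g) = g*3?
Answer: -80231/2 ≈ -40116.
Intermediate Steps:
f(S) = S/2 (f(S) = -1 + (S/S + S/2) = -1 + (1 + S*(1/2)) = -1 + (1 + S/2) = S/2)
s(l, g) = 3*g
-40102 - s(-134, f(4 + 1*5)) = -40102 - 3*(4 + 1*5)/2 = -40102 - 3*(4 + 5)/2 = -40102 - 3*(1/2)*9 = -40102 - 3*9/2 = -40102 - 1*27/2 = -40102 - 27/2 = -80231/2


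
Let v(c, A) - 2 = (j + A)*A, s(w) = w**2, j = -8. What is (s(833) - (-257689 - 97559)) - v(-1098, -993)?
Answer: 55142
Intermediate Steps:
v(c, A) = 2 + A*(-8 + A) (v(c, A) = 2 + (-8 + A)*A = 2 + A*(-8 + A))
(s(833) - (-257689 - 97559)) - v(-1098, -993) = (833**2 - (-257689 - 97559)) - (2 + (-993)**2 - 8*(-993)) = (693889 - 1*(-355248)) - (2 + 986049 + 7944) = (693889 + 355248) - 1*993995 = 1049137 - 993995 = 55142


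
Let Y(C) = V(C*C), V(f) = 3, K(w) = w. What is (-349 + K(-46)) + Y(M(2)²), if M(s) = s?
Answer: -392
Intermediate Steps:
Y(C) = 3
(-349 + K(-46)) + Y(M(2)²) = (-349 - 46) + 3 = -395 + 3 = -392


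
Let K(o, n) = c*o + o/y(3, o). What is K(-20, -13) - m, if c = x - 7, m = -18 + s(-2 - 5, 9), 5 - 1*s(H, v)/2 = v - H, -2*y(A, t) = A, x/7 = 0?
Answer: 580/3 ≈ 193.33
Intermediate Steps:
x = 0 (x = 7*0 = 0)
y(A, t) = -A/2
s(H, v) = 10 - 2*v + 2*H (s(H, v) = 10 - 2*(v - H) = 10 + (-2*v + 2*H) = 10 - 2*v + 2*H)
m = -40 (m = -18 + (10 - 2*9 + 2*(-2 - 5)) = -18 + (10 - 18 + 2*(-7)) = -18 + (10 - 18 - 14) = -18 - 22 = -40)
c = -7 (c = 0 - 7 = -7)
K(o, n) = -23*o/3 (K(o, n) = -7*o + o/((-½*3)) = -7*o + o/(-3/2) = -7*o + o*(-⅔) = -7*o - 2*o/3 = -23*o/3)
K(-20, -13) - m = -23/3*(-20) - 1*(-40) = 460/3 + 40 = 580/3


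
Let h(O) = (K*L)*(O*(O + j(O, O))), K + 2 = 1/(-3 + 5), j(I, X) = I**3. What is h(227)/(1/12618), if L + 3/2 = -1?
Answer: 125641654764975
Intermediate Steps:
L = -5/2 (L = -3/2 - 1 = -5/2 ≈ -2.5000)
K = -3/2 (K = -2 + 1/(-3 + 5) = -2 + 1/2 = -3/2 ≈ -1.5000)
h(O) = 15*O*(O + O**3)/4 (h(O) = (-3/2*(-5/2))*(O*(O + O**3)) = 15*(O*(O + O**3))/4 = 15*O*(O + O**3)/4)
h(227)/(1/12618) = ((15/4)*227**2*(1 + 227**2))/(1/12618) = ((15/4)*51529*(1 + 51529))/(1/12618) = ((15/4)*51529*51530)*12618 = (19914670275/2)*12618 = 125641654764975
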